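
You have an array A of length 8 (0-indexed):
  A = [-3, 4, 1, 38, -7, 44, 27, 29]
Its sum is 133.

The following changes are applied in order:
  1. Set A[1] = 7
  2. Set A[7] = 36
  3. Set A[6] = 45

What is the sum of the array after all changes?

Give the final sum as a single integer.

Answer: 161

Derivation:
Initial sum: 133
Change 1: A[1] 4 -> 7, delta = 3, sum = 136
Change 2: A[7] 29 -> 36, delta = 7, sum = 143
Change 3: A[6] 27 -> 45, delta = 18, sum = 161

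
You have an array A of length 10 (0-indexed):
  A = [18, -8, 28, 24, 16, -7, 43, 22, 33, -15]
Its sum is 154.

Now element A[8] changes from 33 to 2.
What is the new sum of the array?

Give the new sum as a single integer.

Answer: 123

Derivation:
Old value at index 8: 33
New value at index 8: 2
Delta = 2 - 33 = -31
New sum = old_sum + delta = 154 + (-31) = 123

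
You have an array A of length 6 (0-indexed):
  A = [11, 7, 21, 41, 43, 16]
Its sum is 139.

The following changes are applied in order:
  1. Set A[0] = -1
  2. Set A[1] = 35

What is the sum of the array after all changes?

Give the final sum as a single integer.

Answer: 155

Derivation:
Initial sum: 139
Change 1: A[0] 11 -> -1, delta = -12, sum = 127
Change 2: A[1] 7 -> 35, delta = 28, sum = 155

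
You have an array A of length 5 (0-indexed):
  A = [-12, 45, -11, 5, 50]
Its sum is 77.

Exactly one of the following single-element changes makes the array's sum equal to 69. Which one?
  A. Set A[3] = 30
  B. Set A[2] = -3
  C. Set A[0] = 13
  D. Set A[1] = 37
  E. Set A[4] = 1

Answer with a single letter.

Option A: A[3] 5->30, delta=25, new_sum=77+(25)=102
Option B: A[2] -11->-3, delta=8, new_sum=77+(8)=85
Option C: A[0] -12->13, delta=25, new_sum=77+(25)=102
Option D: A[1] 45->37, delta=-8, new_sum=77+(-8)=69 <-- matches target
Option E: A[4] 50->1, delta=-49, new_sum=77+(-49)=28

Answer: D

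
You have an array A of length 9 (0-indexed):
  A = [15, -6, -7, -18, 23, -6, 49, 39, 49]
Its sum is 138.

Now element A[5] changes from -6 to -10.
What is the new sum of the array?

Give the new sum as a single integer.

Old value at index 5: -6
New value at index 5: -10
Delta = -10 - -6 = -4
New sum = old_sum + delta = 138 + (-4) = 134

Answer: 134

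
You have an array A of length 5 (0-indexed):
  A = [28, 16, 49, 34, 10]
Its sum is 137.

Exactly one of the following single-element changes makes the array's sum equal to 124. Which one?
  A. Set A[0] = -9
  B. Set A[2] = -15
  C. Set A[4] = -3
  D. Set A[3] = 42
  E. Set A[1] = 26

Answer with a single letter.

Option A: A[0] 28->-9, delta=-37, new_sum=137+(-37)=100
Option B: A[2] 49->-15, delta=-64, new_sum=137+(-64)=73
Option C: A[4] 10->-3, delta=-13, new_sum=137+(-13)=124 <-- matches target
Option D: A[3] 34->42, delta=8, new_sum=137+(8)=145
Option E: A[1] 16->26, delta=10, new_sum=137+(10)=147

Answer: C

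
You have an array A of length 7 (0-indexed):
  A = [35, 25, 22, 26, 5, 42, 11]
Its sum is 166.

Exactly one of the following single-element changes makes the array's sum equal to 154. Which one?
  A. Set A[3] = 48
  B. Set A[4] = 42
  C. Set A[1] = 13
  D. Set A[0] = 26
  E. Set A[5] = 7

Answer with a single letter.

Option A: A[3] 26->48, delta=22, new_sum=166+(22)=188
Option B: A[4] 5->42, delta=37, new_sum=166+(37)=203
Option C: A[1] 25->13, delta=-12, new_sum=166+(-12)=154 <-- matches target
Option D: A[0] 35->26, delta=-9, new_sum=166+(-9)=157
Option E: A[5] 42->7, delta=-35, new_sum=166+(-35)=131

Answer: C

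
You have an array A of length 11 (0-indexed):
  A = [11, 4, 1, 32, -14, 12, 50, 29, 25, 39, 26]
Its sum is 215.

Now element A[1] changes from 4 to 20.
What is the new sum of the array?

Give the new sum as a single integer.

Answer: 231

Derivation:
Old value at index 1: 4
New value at index 1: 20
Delta = 20 - 4 = 16
New sum = old_sum + delta = 215 + (16) = 231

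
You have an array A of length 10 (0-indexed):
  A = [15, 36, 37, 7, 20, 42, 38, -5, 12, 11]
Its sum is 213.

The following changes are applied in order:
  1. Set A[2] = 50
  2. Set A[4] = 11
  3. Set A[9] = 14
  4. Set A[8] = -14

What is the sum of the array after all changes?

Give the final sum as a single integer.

Answer: 194

Derivation:
Initial sum: 213
Change 1: A[2] 37 -> 50, delta = 13, sum = 226
Change 2: A[4] 20 -> 11, delta = -9, sum = 217
Change 3: A[9] 11 -> 14, delta = 3, sum = 220
Change 4: A[8] 12 -> -14, delta = -26, sum = 194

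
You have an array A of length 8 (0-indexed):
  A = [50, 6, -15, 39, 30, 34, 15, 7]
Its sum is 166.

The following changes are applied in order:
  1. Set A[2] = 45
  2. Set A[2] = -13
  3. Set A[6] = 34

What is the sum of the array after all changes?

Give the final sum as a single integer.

Initial sum: 166
Change 1: A[2] -15 -> 45, delta = 60, sum = 226
Change 2: A[2] 45 -> -13, delta = -58, sum = 168
Change 3: A[6] 15 -> 34, delta = 19, sum = 187

Answer: 187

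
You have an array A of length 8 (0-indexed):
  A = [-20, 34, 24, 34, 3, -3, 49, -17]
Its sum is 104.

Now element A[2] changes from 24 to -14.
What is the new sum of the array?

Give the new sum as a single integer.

Answer: 66

Derivation:
Old value at index 2: 24
New value at index 2: -14
Delta = -14 - 24 = -38
New sum = old_sum + delta = 104 + (-38) = 66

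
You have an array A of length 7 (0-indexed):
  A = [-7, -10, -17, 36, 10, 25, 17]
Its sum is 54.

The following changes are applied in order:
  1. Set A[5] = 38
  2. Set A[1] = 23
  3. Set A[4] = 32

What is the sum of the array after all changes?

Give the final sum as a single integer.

Initial sum: 54
Change 1: A[5] 25 -> 38, delta = 13, sum = 67
Change 2: A[1] -10 -> 23, delta = 33, sum = 100
Change 3: A[4] 10 -> 32, delta = 22, sum = 122

Answer: 122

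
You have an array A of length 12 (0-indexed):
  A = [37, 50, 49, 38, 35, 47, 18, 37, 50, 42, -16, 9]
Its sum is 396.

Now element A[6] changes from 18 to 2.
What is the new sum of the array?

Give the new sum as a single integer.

Old value at index 6: 18
New value at index 6: 2
Delta = 2 - 18 = -16
New sum = old_sum + delta = 396 + (-16) = 380

Answer: 380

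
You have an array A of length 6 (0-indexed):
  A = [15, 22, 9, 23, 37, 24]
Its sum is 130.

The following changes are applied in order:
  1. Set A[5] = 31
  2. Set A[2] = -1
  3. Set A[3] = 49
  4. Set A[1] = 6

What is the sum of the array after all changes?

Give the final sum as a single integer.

Answer: 137

Derivation:
Initial sum: 130
Change 1: A[5] 24 -> 31, delta = 7, sum = 137
Change 2: A[2] 9 -> -1, delta = -10, sum = 127
Change 3: A[3] 23 -> 49, delta = 26, sum = 153
Change 4: A[1] 22 -> 6, delta = -16, sum = 137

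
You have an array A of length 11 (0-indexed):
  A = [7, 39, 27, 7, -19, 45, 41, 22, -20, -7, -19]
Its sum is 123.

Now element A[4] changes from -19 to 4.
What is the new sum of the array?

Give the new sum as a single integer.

Old value at index 4: -19
New value at index 4: 4
Delta = 4 - -19 = 23
New sum = old_sum + delta = 123 + (23) = 146

Answer: 146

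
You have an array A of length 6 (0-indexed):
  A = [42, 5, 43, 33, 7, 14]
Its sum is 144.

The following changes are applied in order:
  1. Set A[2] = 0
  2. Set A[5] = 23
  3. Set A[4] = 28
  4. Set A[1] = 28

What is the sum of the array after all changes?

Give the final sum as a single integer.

Initial sum: 144
Change 1: A[2] 43 -> 0, delta = -43, sum = 101
Change 2: A[5] 14 -> 23, delta = 9, sum = 110
Change 3: A[4] 7 -> 28, delta = 21, sum = 131
Change 4: A[1] 5 -> 28, delta = 23, sum = 154

Answer: 154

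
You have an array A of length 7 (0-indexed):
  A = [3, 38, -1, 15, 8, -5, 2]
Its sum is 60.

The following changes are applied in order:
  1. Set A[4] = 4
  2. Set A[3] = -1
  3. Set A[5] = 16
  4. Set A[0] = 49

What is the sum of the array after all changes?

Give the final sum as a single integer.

Answer: 107

Derivation:
Initial sum: 60
Change 1: A[4] 8 -> 4, delta = -4, sum = 56
Change 2: A[3] 15 -> -1, delta = -16, sum = 40
Change 3: A[5] -5 -> 16, delta = 21, sum = 61
Change 4: A[0] 3 -> 49, delta = 46, sum = 107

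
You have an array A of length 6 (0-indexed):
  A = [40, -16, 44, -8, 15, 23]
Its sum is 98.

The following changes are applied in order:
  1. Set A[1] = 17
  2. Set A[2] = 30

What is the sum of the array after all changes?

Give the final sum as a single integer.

Initial sum: 98
Change 1: A[1] -16 -> 17, delta = 33, sum = 131
Change 2: A[2] 44 -> 30, delta = -14, sum = 117

Answer: 117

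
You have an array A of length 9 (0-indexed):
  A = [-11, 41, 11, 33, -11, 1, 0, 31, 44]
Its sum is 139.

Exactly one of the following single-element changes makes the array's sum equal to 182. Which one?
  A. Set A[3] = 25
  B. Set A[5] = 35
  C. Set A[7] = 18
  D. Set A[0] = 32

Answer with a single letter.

Answer: D

Derivation:
Option A: A[3] 33->25, delta=-8, new_sum=139+(-8)=131
Option B: A[5] 1->35, delta=34, new_sum=139+(34)=173
Option C: A[7] 31->18, delta=-13, new_sum=139+(-13)=126
Option D: A[0] -11->32, delta=43, new_sum=139+(43)=182 <-- matches target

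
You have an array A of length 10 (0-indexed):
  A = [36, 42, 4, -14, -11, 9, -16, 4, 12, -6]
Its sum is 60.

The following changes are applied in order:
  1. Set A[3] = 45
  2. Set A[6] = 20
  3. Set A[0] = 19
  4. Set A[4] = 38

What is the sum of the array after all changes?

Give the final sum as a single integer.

Answer: 187

Derivation:
Initial sum: 60
Change 1: A[3] -14 -> 45, delta = 59, sum = 119
Change 2: A[6] -16 -> 20, delta = 36, sum = 155
Change 3: A[0] 36 -> 19, delta = -17, sum = 138
Change 4: A[4] -11 -> 38, delta = 49, sum = 187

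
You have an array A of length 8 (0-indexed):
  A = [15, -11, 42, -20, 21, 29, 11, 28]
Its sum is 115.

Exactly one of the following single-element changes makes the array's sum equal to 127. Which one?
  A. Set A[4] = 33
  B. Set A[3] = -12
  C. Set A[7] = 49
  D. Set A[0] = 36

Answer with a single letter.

Answer: A

Derivation:
Option A: A[4] 21->33, delta=12, new_sum=115+(12)=127 <-- matches target
Option B: A[3] -20->-12, delta=8, new_sum=115+(8)=123
Option C: A[7] 28->49, delta=21, new_sum=115+(21)=136
Option D: A[0] 15->36, delta=21, new_sum=115+(21)=136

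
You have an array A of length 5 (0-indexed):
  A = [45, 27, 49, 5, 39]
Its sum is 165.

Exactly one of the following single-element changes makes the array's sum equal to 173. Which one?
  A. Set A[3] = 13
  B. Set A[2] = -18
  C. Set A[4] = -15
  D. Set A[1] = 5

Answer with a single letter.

Answer: A

Derivation:
Option A: A[3] 5->13, delta=8, new_sum=165+(8)=173 <-- matches target
Option B: A[2] 49->-18, delta=-67, new_sum=165+(-67)=98
Option C: A[4] 39->-15, delta=-54, new_sum=165+(-54)=111
Option D: A[1] 27->5, delta=-22, new_sum=165+(-22)=143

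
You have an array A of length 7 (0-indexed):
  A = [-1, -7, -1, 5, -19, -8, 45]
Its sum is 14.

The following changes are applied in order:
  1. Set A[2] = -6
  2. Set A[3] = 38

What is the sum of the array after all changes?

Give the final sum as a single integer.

Answer: 42

Derivation:
Initial sum: 14
Change 1: A[2] -1 -> -6, delta = -5, sum = 9
Change 2: A[3] 5 -> 38, delta = 33, sum = 42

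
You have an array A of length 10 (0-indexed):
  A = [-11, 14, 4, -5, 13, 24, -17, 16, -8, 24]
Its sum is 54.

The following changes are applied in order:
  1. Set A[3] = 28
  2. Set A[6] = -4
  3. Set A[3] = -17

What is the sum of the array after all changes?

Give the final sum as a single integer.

Answer: 55

Derivation:
Initial sum: 54
Change 1: A[3] -5 -> 28, delta = 33, sum = 87
Change 2: A[6] -17 -> -4, delta = 13, sum = 100
Change 3: A[3] 28 -> -17, delta = -45, sum = 55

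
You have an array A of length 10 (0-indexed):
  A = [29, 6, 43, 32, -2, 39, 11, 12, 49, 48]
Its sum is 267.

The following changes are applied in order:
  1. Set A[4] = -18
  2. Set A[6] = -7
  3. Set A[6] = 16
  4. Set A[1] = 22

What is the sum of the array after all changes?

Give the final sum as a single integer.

Answer: 272

Derivation:
Initial sum: 267
Change 1: A[4] -2 -> -18, delta = -16, sum = 251
Change 2: A[6] 11 -> -7, delta = -18, sum = 233
Change 3: A[6] -7 -> 16, delta = 23, sum = 256
Change 4: A[1] 6 -> 22, delta = 16, sum = 272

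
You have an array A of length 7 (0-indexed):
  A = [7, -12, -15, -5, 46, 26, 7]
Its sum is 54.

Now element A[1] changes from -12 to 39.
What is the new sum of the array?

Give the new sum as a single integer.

Old value at index 1: -12
New value at index 1: 39
Delta = 39 - -12 = 51
New sum = old_sum + delta = 54 + (51) = 105

Answer: 105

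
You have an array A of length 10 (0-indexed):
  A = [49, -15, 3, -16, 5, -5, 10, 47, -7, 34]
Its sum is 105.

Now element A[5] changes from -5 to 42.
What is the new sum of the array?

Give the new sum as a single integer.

Old value at index 5: -5
New value at index 5: 42
Delta = 42 - -5 = 47
New sum = old_sum + delta = 105 + (47) = 152

Answer: 152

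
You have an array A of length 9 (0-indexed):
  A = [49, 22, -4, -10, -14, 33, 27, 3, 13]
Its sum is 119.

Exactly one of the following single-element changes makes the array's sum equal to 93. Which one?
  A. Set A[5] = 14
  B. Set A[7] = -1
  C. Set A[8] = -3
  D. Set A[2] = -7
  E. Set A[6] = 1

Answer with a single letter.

Answer: E

Derivation:
Option A: A[5] 33->14, delta=-19, new_sum=119+(-19)=100
Option B: A[7] 3->-1, delta=-4, new_sum=119+(-4)=115
Option C: A[8] 13->-3, delta=-16, new_sum=119+(-16)=103
Option D: A[2] -4->-7, delta=-3, new_sum=119+(-3)=116
Option E: A[6] 27->1, delta=-26, new_sum=119+(-26)=93 <-- matches target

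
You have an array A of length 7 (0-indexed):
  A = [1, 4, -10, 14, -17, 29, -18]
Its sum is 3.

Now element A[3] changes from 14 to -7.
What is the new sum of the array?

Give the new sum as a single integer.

Old value at index 3: 14
New value at index 3: -7
Delta = -7 - 14 = -21
New sum = old_sum + delta = 3 + (-21) = -18

Answer: -18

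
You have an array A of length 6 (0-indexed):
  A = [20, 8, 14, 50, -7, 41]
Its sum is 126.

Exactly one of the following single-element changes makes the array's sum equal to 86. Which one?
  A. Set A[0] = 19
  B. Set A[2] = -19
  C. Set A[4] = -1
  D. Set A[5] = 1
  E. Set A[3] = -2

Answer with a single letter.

Option A: A[0] 20->19, delta=-1, new_sum=126+(-1)=125
Option B: A[2] 14->-19, delta=-33, new_sum=126+(-33)=93
Option C: A[4] -7->-1, delta=6, new_sum=126+(6)=132
Option D: A[5] 41->1, delta=-40, new_sum=126+(-40)=86 <-- matches target
Option E: A[3] 50->-2, delta=-52, new_sum=126+(-52)=74

Answer: D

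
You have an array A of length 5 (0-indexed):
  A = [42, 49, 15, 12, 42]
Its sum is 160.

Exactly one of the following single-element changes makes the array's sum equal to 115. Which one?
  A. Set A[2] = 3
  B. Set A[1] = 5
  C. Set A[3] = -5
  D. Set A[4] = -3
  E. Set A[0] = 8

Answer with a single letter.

Option A: A[2] 15->3, delta=-12, new_sum=160+(-12)=148
Option B: A[1] 49->5, delta=-44, new_sum=160+(-44)=116
Option C: A[3] 12->-5, delta=-17, new_sum=160+(-17)=143
Option D: A[4] 42->-3, delta=-45, new_sum=160+(-45)=115 <-- matches target
Option E: A[0] 42->8, delta=-34, new_sum=160+(-34)=126

Answer: D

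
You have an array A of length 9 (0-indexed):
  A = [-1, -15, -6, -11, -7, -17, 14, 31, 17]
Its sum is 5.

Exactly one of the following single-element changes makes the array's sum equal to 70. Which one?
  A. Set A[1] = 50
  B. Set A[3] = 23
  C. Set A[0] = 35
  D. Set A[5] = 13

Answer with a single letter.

Answer: A

Derivation:
Option A: A[1] -15->50, delta=65, new_sum=5+(65)=70 <-- matches target
Option B: A[3] -11->23, delta=34, new_sum=5+(34)=39
Option C: A[0] -1->35, delta=36, new_sum=5+(36)=41
Option D: A[5] -17->13, delta=30, new_sum=5+(30)=35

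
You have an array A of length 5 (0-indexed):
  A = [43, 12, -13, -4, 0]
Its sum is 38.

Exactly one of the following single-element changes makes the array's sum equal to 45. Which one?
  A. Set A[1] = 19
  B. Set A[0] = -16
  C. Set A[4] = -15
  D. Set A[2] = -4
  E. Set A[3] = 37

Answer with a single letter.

Answer: A

Derivation:
Option A: A[1] 12->19, delta=7, new_sum=38+(7)=45 <-- matches target
Option B: A[0] 43->-16, delta=-59, new_sum=38+(-59)=-21
Option C: A[4] 0->-15, delta=-15, new_sum=38+(-15)=23
Option D: A[2] -13->-4, delta=9, new_sum=38+(9)=47
Option E: A[3] -4->37, delta=41, new_sum=38+(41)=79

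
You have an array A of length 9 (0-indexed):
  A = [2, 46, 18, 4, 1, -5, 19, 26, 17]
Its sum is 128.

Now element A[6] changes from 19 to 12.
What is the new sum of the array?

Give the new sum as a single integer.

Answer: 121

Derivation:
Old value at index 6: 19
New value at index 6: 12
Delta = 12 - 19 = -7
New sum = old_sum + delta = 128 + (-7) = 121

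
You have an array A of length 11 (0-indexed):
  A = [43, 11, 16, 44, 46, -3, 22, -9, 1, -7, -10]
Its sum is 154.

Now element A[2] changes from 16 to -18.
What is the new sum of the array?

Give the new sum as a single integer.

Answer: 120

Derivation:
Old value at index 2: 16
New value at index 2: -18
Delta = -18 - 16 = -34
New sum = old_sum + delta = 154 + (-34) = 120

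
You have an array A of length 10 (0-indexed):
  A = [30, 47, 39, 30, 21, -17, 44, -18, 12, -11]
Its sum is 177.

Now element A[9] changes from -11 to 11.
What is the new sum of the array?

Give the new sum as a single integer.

Answer: 199

Derivation:
Old value at index 9: -11
New value at index 9: 11
Delta = 11 - -11 = 22
New sum = old_sum + delta = 177 + (22) = 199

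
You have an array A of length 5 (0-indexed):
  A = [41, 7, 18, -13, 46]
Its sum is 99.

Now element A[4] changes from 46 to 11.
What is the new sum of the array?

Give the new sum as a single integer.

Old value at index 4: 46
New value at index 4: 11
Delta = 11 - 46 = -35
New sum = old_sum + delta = 99 + (-35) = 64

Answer: 64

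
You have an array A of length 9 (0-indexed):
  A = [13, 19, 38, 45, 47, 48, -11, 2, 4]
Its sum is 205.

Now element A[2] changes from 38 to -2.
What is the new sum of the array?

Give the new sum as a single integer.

Old value at index 2: 38
New value at index 2: -2
Delta = -2 - 38 = -40
New sum = old_sum + delta = 205 + (-40) = 165

Answer: 165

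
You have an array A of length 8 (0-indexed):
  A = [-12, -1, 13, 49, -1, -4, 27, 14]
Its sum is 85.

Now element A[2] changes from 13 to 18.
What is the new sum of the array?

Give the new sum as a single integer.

Answer: 90

Derivation:
Old value at index 2: 13
New value at index 2: 18
Delta = 18 - 13 = 5
New sum = old_sum + delta = 85 + (5) = 90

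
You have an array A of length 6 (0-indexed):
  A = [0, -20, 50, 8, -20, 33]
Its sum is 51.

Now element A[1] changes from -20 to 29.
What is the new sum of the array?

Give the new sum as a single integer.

Answer: 100

Derivation:
Old value at index 1: -20
New value at index 1: 29
Delta = 29 - -20 = 49
New sum = old_sum + delta = 51 + (49) = 100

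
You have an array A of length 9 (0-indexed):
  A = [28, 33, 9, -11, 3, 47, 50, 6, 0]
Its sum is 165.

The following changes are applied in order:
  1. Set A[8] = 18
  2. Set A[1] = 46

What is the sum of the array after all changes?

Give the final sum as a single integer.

Answer: 196

Derivation:
Initial sum: 165
Change 1: A[8] 0 -> 18, delta = 18, sum = 183
Change 2: A[1] 33 -> 46, delta = 13, sum = 196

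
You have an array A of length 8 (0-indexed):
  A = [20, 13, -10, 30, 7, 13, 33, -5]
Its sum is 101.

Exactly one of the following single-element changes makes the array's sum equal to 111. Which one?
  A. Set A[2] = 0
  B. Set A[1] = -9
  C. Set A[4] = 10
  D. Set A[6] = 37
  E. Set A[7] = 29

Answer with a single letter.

Answer: A

Derivation:
Option A: A[2] -10->0, delta=10, new_sum=101+(10)=111 <-- matches target
Option B: A[1] 13->-9, delta=-22, new_sum=101+(-22)=79
Option C: A[4] 7->10, delta=3, new_sum=101+(3)=104
Option D: A[6] 33->37, delta=4, new_sum=101+(4)=105
Option E: A[7] -5->29, delta=34, new_sum=101+(34)=135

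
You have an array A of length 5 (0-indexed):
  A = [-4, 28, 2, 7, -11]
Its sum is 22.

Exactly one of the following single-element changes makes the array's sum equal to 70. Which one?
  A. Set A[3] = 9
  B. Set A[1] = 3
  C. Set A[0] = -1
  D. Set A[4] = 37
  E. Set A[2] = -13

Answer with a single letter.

Answer: D

Derivation:
Option A: A[3] 7->9, delta=2, new_sum=22+(2)=24
Option B: A[1] 28->3, delta=-25, new_sum=22+(-25)=-3
Option C: A[0] -4->-1, delta=3, new_sum=22+(3)=25
Option D: A[4] -11->37, delta=48, new_sum=22+(48)=70 <-- matches target
Option E: A[2] 2->-13, delta=-15, new_sum=22+(-15)=7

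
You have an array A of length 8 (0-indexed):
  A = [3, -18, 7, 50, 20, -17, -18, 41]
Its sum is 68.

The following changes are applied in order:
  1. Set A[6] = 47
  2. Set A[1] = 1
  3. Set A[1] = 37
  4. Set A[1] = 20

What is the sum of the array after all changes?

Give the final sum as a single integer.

Initial sum: 68
Change 1: A[6] -18 -> 47, delta = 65, sum = 133
Change 2: A[1] -18 -> 1, delta = 19, sum = 152
Change 3: A[1] 1 -> 37, delta = 36, sum = 188
Change 4: A[1] 37 -> 20, delta = -17, sum = 171

Answer: 171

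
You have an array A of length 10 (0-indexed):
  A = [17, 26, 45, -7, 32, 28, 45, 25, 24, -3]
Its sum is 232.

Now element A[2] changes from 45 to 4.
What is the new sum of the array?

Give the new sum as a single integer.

Answer: 191

Derivation:
Old value at index 2: 45
New value at index 2: 4
Delta = 4 - 45 = -41
New sum = old_sum + delta = 232 + (-41) = 191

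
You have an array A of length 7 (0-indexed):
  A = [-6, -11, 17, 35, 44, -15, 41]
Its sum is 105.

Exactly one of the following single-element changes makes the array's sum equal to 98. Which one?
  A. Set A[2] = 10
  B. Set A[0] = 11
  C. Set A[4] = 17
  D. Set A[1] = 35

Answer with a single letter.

Answer: A

Derivation:
Option A: A[2] 17->10, delta=-7, new_sum=105+(-7)=98 <-- matches target
Option B: A[0] -6->11, delta=17, new_sum=105+(17)=122
Option C: A[4] 44->17, delta=-27, new_sum=105+(-27)=78
Option D: A[1] -11->35, delta=46, new_sum=105+(46)=151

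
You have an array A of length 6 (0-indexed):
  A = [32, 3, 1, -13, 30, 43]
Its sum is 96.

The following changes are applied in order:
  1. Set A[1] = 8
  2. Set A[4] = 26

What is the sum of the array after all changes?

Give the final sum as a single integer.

Answer: 97

Derivation:
Initial sum: 96
Change 1: A[1] 3 -> 8, delta = 5, sum = 101
Change 2: A[4] 30 -> 26, delta = -4, sum = 97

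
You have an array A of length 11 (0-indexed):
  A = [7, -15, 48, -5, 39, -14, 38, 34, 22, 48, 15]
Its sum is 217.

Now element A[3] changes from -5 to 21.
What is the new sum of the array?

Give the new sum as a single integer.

Answer: 243

Derivation:
Old value at index 3: -5
New value at index 3: 21
Delta = 21 - -5 = 26
New sum = old_sum + delta = 217 + (26) = 243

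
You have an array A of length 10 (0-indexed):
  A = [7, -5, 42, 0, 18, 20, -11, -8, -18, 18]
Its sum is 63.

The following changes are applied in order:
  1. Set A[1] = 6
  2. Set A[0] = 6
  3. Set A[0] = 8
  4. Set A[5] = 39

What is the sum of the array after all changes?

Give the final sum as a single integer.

Answer: 94

Derivation:
Initial sum: 63
Change 1: A[1] -5 -> 6, delta = 11, sum = 74
Change 2: A[0] 7 -> 6, delta = -1, sum = 73
Change 3: A[0] 6 -> 8, delta = 2, sum = 75
Change 4: A[5] 20 -> 39, delta = 19, sum = 94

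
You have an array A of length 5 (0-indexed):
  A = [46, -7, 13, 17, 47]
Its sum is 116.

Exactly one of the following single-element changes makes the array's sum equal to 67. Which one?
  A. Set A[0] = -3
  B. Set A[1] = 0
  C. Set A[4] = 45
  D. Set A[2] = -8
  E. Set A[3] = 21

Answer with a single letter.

Answer: A

Derivation:
Option A: A[0] 46->-3, delta=-49, new_sum=116+(-49)=67 <-- matches target
Option B: A[1] -7->0, delta=7, new_sum=116+(7)=123
Option C: A[4] 47->45, delta=-2, new_sum=116+(-2)=114
Option D: A[2] 13->-8, delta=-21, new_sum=116+(-21)=95
Option E: A[3] 17->21, delta=4, new_sum=116+(4)=120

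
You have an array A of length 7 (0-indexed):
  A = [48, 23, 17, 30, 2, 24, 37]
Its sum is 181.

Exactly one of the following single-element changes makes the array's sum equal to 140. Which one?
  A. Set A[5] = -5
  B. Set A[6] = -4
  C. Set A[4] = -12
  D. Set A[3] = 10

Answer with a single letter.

Option A: A[5] 24->-5, delta=-29, new_sum=181+(-29)=152
Option B: A[6] 37->-4, delta=-41, new_sum=181+(-41)=140 <-- matches target
Option C: A[4] 2->-12, delta=-14, new_sum=181+(-14)=167
Option D: A[3] 30->10, delta=-20, new_sum=181+(-20)=161

Answer: B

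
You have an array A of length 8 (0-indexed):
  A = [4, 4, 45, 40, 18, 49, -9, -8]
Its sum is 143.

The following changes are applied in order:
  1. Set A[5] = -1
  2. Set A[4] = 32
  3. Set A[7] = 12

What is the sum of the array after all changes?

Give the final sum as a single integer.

Initial sum: 143
Change 1: A[5] 49 -> -1, delta = -50, sum = 93
Change 2: A[4] 18 -> 32, delta = 14, sum = 107
Change 3: A[7] -8 -> 12, delta = 20, sum = 127

Answer: 127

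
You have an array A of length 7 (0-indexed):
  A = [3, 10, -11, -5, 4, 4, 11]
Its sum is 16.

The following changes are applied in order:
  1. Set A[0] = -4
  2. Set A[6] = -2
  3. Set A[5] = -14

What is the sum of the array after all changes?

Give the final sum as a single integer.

Initial sum: 16
Change 1: A[0] 3 -> -4, delta = -7, sum = 9
Change 2: A[6] 11 -> -2, delta = -13, sum = -4
Change 3: A[5] 4 -> -14, delta = -18, sum = -22

Answer: -22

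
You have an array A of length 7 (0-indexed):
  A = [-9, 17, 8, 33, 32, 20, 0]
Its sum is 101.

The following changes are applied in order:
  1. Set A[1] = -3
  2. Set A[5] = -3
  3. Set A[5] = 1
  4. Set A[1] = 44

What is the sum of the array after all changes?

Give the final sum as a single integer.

Initial sum: 101
Change 1: A[1] 17 -> -3, delta = -20, sum = 81
Change 2: A[5] 20 -> -3, delta = -23, sum = 58
Change 3: A[5] -3 -> 1, delta = 4, sum = 62
Change 4: A[1] -3 -> 44, delta = 47, sum = 109

Answer: 109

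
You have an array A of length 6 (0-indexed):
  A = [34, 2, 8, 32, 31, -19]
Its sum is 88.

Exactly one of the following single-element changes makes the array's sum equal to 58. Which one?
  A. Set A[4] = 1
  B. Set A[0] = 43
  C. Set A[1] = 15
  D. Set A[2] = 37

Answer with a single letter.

Answer: A

Derivation:
Option A: A[4] 31->1, delta=-30, new_sum=88+(-30)=58 <-- matches target
Option B: A[0] 34->43, delta=9, new_sum=88+(9)=97
Option C: A[1] 2->15, delta=13, new_sum=88+(13)=101
Option D: A[2] 8->37, delta=29, new_sum=88+(29)=117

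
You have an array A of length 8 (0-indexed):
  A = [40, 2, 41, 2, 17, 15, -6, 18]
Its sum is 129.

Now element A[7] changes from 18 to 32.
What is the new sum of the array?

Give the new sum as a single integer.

Answer: 143

Derivation:
Old value at index 7: 18
New value at index 7: 32
Delta = 32 - 18 = 14
New sum = old_sum + delta = 129 + (14) = 143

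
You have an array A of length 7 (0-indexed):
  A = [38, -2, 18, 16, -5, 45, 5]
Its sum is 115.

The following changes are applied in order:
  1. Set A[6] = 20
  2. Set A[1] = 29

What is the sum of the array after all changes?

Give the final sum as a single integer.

Initial sum: 115
Change 1: A[6] 5 -> 20, delta = 15, sum = 130
Change 2: A[1] -2 -> 29, delta = 31, sum = 161

Answer: 161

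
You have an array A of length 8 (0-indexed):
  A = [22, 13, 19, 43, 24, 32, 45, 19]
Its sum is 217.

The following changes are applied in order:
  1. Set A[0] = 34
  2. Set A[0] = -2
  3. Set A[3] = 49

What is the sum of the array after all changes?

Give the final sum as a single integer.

Initial sum: 217
Change 1: A[0] 22 -> 34, delta = 12, sum = 229
Change 2: A[0] 34 -> -2, delta = -36, sum = 193
Change 3: A[3] 43 -> 49, delta = 6, sum = 199

Answer: 199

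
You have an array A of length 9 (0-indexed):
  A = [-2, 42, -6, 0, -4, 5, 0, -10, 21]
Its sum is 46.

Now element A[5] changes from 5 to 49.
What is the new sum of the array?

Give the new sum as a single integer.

Answer: 90

Derivation:
Old value at index 5: 5
New value at index 5: 49
Delta = 49 - 5 = 44
New sum = old_sum + delta = 46 + (44) = 90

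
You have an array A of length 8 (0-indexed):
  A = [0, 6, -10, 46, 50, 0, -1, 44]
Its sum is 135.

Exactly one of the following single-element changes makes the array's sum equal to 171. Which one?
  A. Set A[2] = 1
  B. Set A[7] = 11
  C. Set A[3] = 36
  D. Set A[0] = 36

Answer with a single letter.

Option A: A[2] -10->1, delta=11, new_sum=135+(11)=146
Option B: A[7] 44->11, delta=-33, new_sum=135+(-33)=102
Option C: A[3] 46->36, delta=-10, new_sum=135+(-10)=125
Option D: A[0] 0->36, delta=36, new_sum=135+(36)=171 <-- matches target

Answer: D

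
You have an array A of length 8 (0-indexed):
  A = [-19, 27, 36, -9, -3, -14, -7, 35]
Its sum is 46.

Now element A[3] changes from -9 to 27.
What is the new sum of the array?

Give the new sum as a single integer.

Old value at index 3: -9
New value at index 3: 27
Delta = 27 - -9 = 36
New sum = old_sum + delta = 46 + (36) = 82

Answer: 82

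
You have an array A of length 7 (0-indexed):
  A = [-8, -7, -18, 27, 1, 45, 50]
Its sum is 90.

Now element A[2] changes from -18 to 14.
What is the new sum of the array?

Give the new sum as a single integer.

Answer: 122

Derivation:
Old value at index 2: -18
New value at index 2: 14
Delta = 14 - -18 = 32
New sum = old_sum + delta = 90 + (32) = 122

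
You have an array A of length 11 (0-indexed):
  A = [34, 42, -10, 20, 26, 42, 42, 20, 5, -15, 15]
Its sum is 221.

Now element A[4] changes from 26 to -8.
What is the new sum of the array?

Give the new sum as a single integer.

Answer: 187

Derivation:
Old value at index 4: 26
New value at index 4: -8
Delta = -8 - 26 = -34
New sum = old_sum + delta = 221 + (-34) = 187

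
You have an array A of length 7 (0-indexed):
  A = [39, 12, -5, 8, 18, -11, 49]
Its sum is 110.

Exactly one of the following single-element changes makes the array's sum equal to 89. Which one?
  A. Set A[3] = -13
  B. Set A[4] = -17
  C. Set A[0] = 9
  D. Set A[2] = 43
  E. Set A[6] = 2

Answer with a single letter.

Option A: A[3] 8->-13, delta=-21, new_sum=110+(-21)=89 <-- matches target
Option B: A[4] 18->-17, delta=-35, new_sum=110+(-35)=75
Option C: A[0] 39->9, delta=-30, new_sum=110+(-30)=80
Option D: A[2] -5->43, delta=48, new_sum=110+(48)=158
Option E: A[6] 49->2, delta=-47, new_sum=110+(-47)=63

Answer: A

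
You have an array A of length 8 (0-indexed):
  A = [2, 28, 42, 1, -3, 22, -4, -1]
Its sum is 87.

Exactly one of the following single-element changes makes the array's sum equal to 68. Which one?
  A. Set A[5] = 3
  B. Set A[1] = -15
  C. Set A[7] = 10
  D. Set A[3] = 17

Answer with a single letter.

Answer: A

Derivation:
Option A: A[5] 22->3, delta=-19, new_sum=87+(-19)=68 <-- matches target
Option B: A[1] 28->-15, delta=-43, new_sum=87+(-43)=44
Option C: A[7] -1->10, delta=11, new_sum=87+(11)=98
Option D: A[3] 1->17, delta=16, new_sum=87+(16)=103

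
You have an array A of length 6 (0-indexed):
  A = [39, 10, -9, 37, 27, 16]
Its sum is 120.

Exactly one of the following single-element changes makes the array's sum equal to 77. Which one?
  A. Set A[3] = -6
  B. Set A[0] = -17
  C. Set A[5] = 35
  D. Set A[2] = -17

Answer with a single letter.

Option A: A[3] 37->-6, delta=-43, new_sum=120+(-43)=77 <-- matches target
Option B: A[0] 39->-17, delta=-56, new_sum=120+(-56)=64
Option C: A[5] 16->35, delta=19, new_sum=120+(19)=139
Option D: A[2] -9->-17, delta=-8, new_sum=120+(-8)=112

Answer: A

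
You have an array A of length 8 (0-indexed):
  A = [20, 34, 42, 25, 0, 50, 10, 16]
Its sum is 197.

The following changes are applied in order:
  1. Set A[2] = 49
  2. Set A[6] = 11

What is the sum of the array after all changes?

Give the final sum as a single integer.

Answer: 205

Derivation:
Initial sum: 197
Change 1: A[2] 42 -> 49, delta = 7, sum = 204
Change 2: A[6] 10 -> 11, delta = 1, sum = 205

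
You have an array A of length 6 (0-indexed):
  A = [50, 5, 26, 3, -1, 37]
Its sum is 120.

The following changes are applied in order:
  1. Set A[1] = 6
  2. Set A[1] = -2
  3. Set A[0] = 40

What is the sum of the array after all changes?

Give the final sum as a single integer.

Answer: 103

Derivation:
Initial sum: 120
Change 1: A[1] 5 -> 6, delta = 1, sum = 121
Change 2: A[1] 6 -> -2, delta = -8, sum = 113
Change 3: A[0] 50 -> 40, delta = -10, sum = 103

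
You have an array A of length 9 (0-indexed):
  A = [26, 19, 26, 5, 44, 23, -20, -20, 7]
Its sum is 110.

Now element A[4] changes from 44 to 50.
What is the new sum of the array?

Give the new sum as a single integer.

Answer: 116

Derivation:
Old value at index 4: 44
New value at index 4: 50
Delta = 50 - 44 = 6
New sum = old_sum + delta = 110 + (6) = 116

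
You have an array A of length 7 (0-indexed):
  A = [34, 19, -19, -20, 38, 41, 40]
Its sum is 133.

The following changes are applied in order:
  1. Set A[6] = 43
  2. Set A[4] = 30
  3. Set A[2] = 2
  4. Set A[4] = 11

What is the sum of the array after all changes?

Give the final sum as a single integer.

Answer: 130

Derivation:
Initial sum: 133
Change 1: A[6] 40 -> 43, delta = 3, sum = 136
Change 2: A[4] 38 -> 30, delta = -8, sum = 128
Change 3: A[2] -19 -> 2, delta = 21, sum = 149
Change 4: A[4] 30 -> 11, delta = -19, sum = 130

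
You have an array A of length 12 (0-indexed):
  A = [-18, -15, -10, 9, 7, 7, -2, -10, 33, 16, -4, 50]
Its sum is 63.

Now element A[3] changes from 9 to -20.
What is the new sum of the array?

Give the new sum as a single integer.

Answer: 34

Derivation:
Old value at index 3: 9
New value at index 3: -20
Delta = -20 - 9 = -29
New sum = old_sum + delta = 63 + (-29) = 34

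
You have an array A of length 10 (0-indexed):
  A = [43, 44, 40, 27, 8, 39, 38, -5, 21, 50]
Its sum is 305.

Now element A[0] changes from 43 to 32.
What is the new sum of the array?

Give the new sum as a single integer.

Answer: 294

Derivation:
Old value at index 0: 43
New value at index 0: 32
Delta = 32 - 43 = -11
New sum = old_sum + delta = 305 + (-11) = 294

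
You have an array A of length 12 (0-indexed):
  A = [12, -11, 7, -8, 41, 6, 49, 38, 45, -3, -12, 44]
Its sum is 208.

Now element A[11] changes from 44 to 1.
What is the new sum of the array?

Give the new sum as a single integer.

Old value at index 11: 44
New value at index 11: 1
Delta = 1 - 44 = -43
New sum = old_sum + delta = 208 + (-43) = 165

Answer: 165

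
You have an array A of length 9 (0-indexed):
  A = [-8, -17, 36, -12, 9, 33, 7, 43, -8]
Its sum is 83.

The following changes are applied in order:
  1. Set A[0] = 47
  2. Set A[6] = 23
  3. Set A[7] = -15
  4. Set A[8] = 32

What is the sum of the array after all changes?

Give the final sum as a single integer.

Initial sum: 83
Change 1: A[0] -8 -> 47, delta = 55, sum = 138
Change 2: A[6] 7 -> 23, delta = 16, sum = 154
Change 3: A[7] 43 -> -15, delta = -58, sum = 96
Change 4: A[8] -8 -> 32, delta = 40, sum = 136

Answer: 136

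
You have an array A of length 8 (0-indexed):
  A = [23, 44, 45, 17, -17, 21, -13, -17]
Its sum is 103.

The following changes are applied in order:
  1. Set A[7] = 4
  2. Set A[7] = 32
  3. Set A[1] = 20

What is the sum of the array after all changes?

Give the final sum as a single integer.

Initial sum: 103
Change 1: A[7] -17 -> 4, delta = 21, sum = 124
Change 2: A[7] 4 -> 32, delta = 28, sum = 152
Change 3: A[1] 44 -> 20, delta = -24, sum = 128

Answer: 128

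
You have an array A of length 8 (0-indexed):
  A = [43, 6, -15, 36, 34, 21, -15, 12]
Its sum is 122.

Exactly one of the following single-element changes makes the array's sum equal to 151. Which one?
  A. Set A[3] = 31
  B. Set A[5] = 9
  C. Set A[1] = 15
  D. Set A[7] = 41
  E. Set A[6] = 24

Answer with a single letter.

Option A: A[3] 36->31, delta=-5, new_sum=122+(-5)=117
Option B: A[5] 21->9, delta=-12, new_sum=122+(-12)=110
Option C: A[1] 6->15, delta=9, new_sum=122+(9)=131
Option D: A[7] 12->41, delta=29, new_sum=122+(29)=151 <-- matches target
Option E: A[6] -15->24, delta=39, new_sum=122+(39)=161

Answer: D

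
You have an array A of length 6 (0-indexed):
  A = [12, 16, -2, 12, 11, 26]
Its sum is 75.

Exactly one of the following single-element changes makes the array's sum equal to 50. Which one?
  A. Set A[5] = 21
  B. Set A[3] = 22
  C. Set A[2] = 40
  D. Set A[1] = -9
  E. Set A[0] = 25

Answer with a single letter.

Option A: A[5] 26->21, delta=-5, new_sum=75+(-5)=70
Option B: A[3] 12->22, delta=10, new_sum=75+(10)=85
Option C: A[2] -2->40, delta=42, new_sum=75+(42)=117
Option D: A[1] 16->-9, delta=-25, new_sum=75+(-25)=50 <-- matches target
Option E: A[0] 12->25, delta=13, new_sum=75+(13)=88

Answer: D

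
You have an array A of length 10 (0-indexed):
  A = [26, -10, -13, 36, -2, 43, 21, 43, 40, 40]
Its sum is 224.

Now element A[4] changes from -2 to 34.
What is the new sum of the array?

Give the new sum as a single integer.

Answer: 260

Derivation:
Old value at index 4: -2
New value at index 4: 34
Delta = 34 - -2 = 36
New sum = old_sum + delta = 224 + (36) = 260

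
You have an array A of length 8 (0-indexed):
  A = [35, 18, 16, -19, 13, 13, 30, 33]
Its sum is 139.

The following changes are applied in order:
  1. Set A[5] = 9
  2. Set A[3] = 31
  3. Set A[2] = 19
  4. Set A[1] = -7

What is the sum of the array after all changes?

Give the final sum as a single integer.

Answer: 163

Derivation:
Initial sum: 139
Change 1: A[5] 13 -> 9, delta = -4, sum = 135
Change 2: A[3] -19 -> 31, delta = 50, sum = 185
Change 3: A[2] 16 -> 19, delta = 3, sum = 188
Change 4: A[1] 18 -> -7, delta = -25, sum = 163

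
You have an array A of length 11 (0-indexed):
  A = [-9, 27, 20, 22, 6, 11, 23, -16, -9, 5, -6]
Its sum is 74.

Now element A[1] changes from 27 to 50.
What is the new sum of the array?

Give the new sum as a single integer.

Answer: 97

Derivation:
Old value at index 1: 27
New value at index 1: 50
Delta = 50 - 27 = 23
New sum = old_sum + delta = 74 + (23) = 97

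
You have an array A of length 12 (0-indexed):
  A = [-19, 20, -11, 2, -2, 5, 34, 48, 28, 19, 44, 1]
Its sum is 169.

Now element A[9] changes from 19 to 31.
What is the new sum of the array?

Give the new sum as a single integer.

Old value at index 9: 19
New value at index 9: 31
Delta = 31 - 19 = 12
New sum = old_sum + delta = 169 + (12) = 181

Answer: 181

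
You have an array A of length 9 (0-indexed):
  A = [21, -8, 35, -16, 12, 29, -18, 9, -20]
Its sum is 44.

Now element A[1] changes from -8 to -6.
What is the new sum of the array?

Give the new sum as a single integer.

Answer: 46

Derivation:
Old value at index 1: -8
New value at index 1: -6
Delta = -6 - -8 = 2
New sum = old_sum + delta = 44 + (2) = 46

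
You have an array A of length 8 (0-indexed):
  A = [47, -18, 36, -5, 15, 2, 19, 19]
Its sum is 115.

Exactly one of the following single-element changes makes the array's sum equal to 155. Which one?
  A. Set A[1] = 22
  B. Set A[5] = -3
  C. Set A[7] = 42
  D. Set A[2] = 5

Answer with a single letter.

Option A: A[1] -18->22, delta=40, new_sum=115+(40)=155 <-- matches target
Option B: A[5] 2->-3, delta=-5, new_sum=115+(-5)=110
Option C: A[7] 19->42, delta=23, new_sum=115+(23)=138
Option D: A[2] 36->5, delta=-31, new_sum=115+(-31)=84

Answer: A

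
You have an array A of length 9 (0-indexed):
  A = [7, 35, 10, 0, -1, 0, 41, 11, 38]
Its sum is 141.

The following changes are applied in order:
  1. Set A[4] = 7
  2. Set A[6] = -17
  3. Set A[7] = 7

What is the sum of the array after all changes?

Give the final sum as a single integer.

Initial sum: 141
Change 1: A[4] -1 -> 7, delta = 8, sum = 149
Change 2: A[6] 41 -> -17, delta = -58, sum = 91
Change 3: A[7] 11 -> 7, delta = -4, sum = 87

Answer: 87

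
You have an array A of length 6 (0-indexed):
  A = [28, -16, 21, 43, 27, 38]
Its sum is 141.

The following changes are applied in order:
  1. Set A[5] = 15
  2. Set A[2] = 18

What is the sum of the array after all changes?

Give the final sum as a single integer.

Answer: 115

Derivation:
Initial sum: 141
Change 1: A[5] 38 -> 15, delta = -23, sum = 118
Change 2: A[2] 21 -> 18, delta = -3, sum = 115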